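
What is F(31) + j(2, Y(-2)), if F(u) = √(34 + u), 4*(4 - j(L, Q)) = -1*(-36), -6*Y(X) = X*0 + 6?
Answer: -5 + √65 ≈ 3.0623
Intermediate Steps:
Y(X) = -1 (Y(X) = -(X*0 + 6)/6 = -(0 + 6)/6 = -⅙*6 = -1)
j(L, Q) = -5 (j(L, Q) = 4 - (-1)*(-36)/4 = 4 - ¼*36 = 4 - 9 = -5)
F(31) + j(2, Y(-2)) = √(34 + 31) - 5 = √65 - 5 = -5 + √65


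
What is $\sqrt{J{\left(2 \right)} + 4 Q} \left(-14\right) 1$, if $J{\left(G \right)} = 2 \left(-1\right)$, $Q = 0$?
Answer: $- 14 i \sqrt{2} \approx - 19.799 i$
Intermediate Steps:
$J{\left(G \right)} = -2$
$\sqrt{J{\left(2 \right)} + 4 Q} \left(-14\right) 1 = \sqrt{-2 + 4 \cdot 0} \left(-14\right) 1 = \sqrt{-2 + 0} \left(-14\right) 1 = \sqrt{-2} \left(-14\right) 1 = i \sqrt{2} \left(-14\right) 1 = - 14 i \sqrt{2} \cdot 1 = - 14 i \sqrt{2}$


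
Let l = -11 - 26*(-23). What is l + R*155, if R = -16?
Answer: -1893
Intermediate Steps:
l = 587 (l = -11 + 598 = 587)
l + R*155 = 587 - 16*155 = 587 - 2480 = -1893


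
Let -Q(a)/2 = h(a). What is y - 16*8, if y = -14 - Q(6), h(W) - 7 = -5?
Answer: -138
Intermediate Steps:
h(W) = 2 (h(W) = 7 - 5 = 2)
Q(a) = -4 (Q(a) = -2*2 = -4)
y = -10 (y = -14 - 1*(-4) = -14 + 4 = -10)
y - 16*8 = -10 - 16*8 = -10 - 128 = -138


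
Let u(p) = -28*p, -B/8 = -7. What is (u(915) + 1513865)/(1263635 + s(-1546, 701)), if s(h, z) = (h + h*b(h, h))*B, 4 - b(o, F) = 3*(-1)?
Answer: 1488245/571027 ≈ 2.6063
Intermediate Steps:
B = 56 (B = -8*(-7) = 56)
b(o, F) = 7 (b(o, F) = 4 - 3*(-1) = 4 - 1*(-3) = 4 + 3 = 7)
s(h, z) = 448*h (s(h, z) = (h + h*7)*56 = (h + 7*h)*56 = (8*h)*56 = 448*h)
(u(915) + 1513865)/(1263635 + s(-1546, 701)) = (-28*915 + 1513865)/(1263635 + 448*(-1546)) = (-25620 + 1513865)/(1263635 - 692608) = 1488245/571027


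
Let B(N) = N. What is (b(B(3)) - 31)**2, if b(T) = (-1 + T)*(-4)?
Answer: 1521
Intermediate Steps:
b(T) = 4 - 4*T
(b(B(3)) - 31)**2 = ((4 - 4*3) - 31)**2 = ((4 - 12) - 31)**2 = (-8 - 31)**2 = (-39)**2 = 1521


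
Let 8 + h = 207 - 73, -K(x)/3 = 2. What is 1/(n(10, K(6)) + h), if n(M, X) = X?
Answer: 1/120 ≈ 0.0083333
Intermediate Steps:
K(x) = -6 (K(x) = -3*2 = -6)
h = 126 (h = -8 + (207 - 73) = -8 + 134 = 126)
1/(n(10, K(6)) + h) = 1/(-6 + 126) = 1/120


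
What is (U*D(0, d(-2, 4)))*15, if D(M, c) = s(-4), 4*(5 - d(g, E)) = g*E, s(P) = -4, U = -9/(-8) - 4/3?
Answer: 25/2 ≈ 12.500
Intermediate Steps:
U = -5/24 (U = -9*(-1/8) - 4*1/3 = 9/8 - 4/3 = -5/24 ≈ -0.20833)
d(g, E) = 5 - E*g/4 (d(g, E) = 5 - g*E/4 = 5 - E*g/4)
D(M, c) = -4
(U*D(0, d(-2, 4)))*15 = -5/24*(-4)*15 = (5/6)*15 = 25/2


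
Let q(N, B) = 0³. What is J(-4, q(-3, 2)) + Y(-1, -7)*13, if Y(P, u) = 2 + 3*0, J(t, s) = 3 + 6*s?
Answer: 29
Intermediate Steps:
q(N, B) = 0
Y(P, u) = 2 (Y(P, u) = 2 + 0 = 2)
J(-4, q(-3, 2)) + Y(-1, -7)*13 = (3 + 6*0) + 2*13 = (3 + 0) + 26 = 3 + 26 = 29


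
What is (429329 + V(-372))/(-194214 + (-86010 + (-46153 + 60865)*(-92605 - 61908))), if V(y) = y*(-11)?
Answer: -433421/2273475480 ≈ -0.00019064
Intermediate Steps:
V(y) = -11*y
(429329 + V(-372))/(-194214 + (-86010 + (-46153 + 60865)*(-92605 - 61908))) = (429329 - 11*(-372))/(-194214 + (-86010 + (-46153 + 60865)*(-92605 - 61908))) = (429329 + 4092)/(-194214 + (-86010 + 14712*(-154513))) = 433421/(-194214 + (-86010 - 2273195256)) = 433421/(-194214 - 2273281266) = 433421/(-2273475480) = 433421*(-1/2273475480) = -433421/2273475480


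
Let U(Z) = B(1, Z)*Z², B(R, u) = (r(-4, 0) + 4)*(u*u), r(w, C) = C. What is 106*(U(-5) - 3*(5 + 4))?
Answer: 262138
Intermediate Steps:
B(R, u) = 4*u² (B(R, u) = (0 + 4)*(u*u) = 4*u²)
U(Z) = 4*Z⁴ (U(Z) = (4*Z²)*Z² = 4*Z⁴)
106*(U(-5) - 3*(5 + 4)) = 106*(4*(-5)⁴ - 3*(5 + 4)) = 106*(4*625 - 3*9) = 106*(2500 - 27) = 106*2473 = 262138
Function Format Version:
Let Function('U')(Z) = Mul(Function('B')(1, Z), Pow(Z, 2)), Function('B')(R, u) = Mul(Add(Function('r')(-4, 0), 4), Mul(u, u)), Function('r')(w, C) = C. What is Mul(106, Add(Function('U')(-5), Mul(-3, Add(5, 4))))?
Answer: 262138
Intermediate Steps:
Function('B')(R, u) = Mul(4, Pow(u, 2)) (Function('B')(R, u) = Mul(Add(0, 4), Mul(u, u)) = Mul(4, Pow(u, 2)))
Function('U')(Z) = Mul(4, Pow(Z, 4)) (Function('U')(Z) = Mul(Mul(4, Pow(Z, 2)), Pow(Z, 2)) = Mul(4, Pow(Z, 4)))
Mul(106, Add(Function('U')(-5), Mul(-3, Add(5, 4)))) = Mul(106, Add(Mul(4, Pow(-5, 4)), Mul(-3, Add(5, 4)))) = Mul(106, Add(Mul(4, 625), Mul(-3, 9))) = Mul(106, Add(2500, -27)) = Mul(106, 2473) = 262138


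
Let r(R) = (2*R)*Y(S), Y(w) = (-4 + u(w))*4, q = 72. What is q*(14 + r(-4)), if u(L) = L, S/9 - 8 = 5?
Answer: -259344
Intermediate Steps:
S = 117 (S = 72 + 9*5 = 72 + 45 = 117)
Y(w) = -16 + 4*w (Y(w) = (-4 + w)*4 = -16 + 4*w)
r(R) = 904*R (r(R) = (2*R)*(-16 + 4*117) = (2*R)*(-16 + 468) = (2*R)*452 = 904*R)
q*(14 + r(-4)) = 72*(14 + 904*(-4)) = 72*(14 - 3616) = 72*(-3602) = -259344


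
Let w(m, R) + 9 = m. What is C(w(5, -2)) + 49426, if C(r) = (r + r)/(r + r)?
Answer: 49427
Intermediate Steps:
w(m, R) = -9 + m
C(r) = 1 (C(r) = (2*r)/((2*r)) = (2*r)*(1/(2*r)) = 1)
C(w(5, -2)) + 49426 = 1 + 49426 = 49427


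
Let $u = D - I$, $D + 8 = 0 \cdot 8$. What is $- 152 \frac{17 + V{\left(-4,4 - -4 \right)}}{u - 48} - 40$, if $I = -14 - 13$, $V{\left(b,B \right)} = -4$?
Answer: $\frac{816}{29} \approx 28.138$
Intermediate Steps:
$D = -8$ ($D = -8 + 0 \cdot 8 = -8 + 0 = -8$)
$I = -27$ ($I = -14 - 13 = -27$)
$u = 19$ ($u = -8 - -27 = -8 + 27 = 19$)
$- 152 \frac{17 + V{\left(-4,4 - -4 \right)}}{u - 48} - 40 = - 152 \frac{17 - 4}{19 - 48} - 40 = - 152 \frac{13}{-29} - 40 = - 152 \cdot 13 \left(- \frac{1}{29}\right) - 40 = \left(-152\right) \left(- \frac{13}{29}\right) - 40 = \frac{1976}{29} - 40 = \frac{816}{29}$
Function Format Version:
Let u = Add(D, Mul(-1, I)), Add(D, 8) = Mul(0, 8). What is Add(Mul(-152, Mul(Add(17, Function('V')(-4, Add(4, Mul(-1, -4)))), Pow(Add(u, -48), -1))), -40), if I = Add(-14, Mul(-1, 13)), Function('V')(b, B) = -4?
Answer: Rational(816, 29) ≈ 28.138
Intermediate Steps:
D = -8 (D = Add(-8, Mul(0, 8)) = Add(-8, 0) = -8)
I = -27 (I = Add(-14, -13) = -27)
u = 19 (u = Add(-8, Mul(-1, -27)) = Add(-8, 27) = 19)
Add(Mul(-152, Mul(Add(17, Function('V')(-4, Add(4, Mul(-1, -4)))), Pow(Add(u, -48), -1))), -40) = Add(Mul(-152, Mul(Add(17, -4), Pow(Add(19, -48), -1))), -40) = Add(Mul(-152, Mul(13, Pow(-29, -1))), -40) = Add(Mul(-152, Mul(13, Rational(-1, 29))), -40) = Add(Mul(-152, Rational(-13, 29)), -40) = Add(Rational(1976, 29), -40) = Rational(816, 29)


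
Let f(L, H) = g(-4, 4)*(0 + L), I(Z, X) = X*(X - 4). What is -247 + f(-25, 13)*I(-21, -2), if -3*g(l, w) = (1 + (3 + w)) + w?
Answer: 953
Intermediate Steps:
g(l, w) = -4/3 - 2*w/3 (g(l, w) = -((1 + (3 + w)) + w)/3 = -((4 + w) + w)/3 = -(4 + 2*w)/3 = -4/3 - 2*w/3)
I(Z, X) = X*(-4 + X)
f(L, H) = -4*L (f(L, H) = (-4/3 - ⅔*4)*(0 + L) = (-4/3 - 8/3)*L = -4*L)
-247 + f(-25, 13)*I(-21, -2) = -247 + (-4*(-25))*(-2*(-4 - 2)) = -247 + 100*(-2*(-6)) = -247 + 100*12 = -247 + 1200 = 953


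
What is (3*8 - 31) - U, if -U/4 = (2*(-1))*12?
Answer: -103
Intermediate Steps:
U = 96 (U = -4*2*(-1)*12 = -(-8)*12 = -4*(-24) = 96)
(3*8 - 31) - U = (3*8 - 31) - 1*96 = (24 - 31) - 96 = -7 - 96 = -103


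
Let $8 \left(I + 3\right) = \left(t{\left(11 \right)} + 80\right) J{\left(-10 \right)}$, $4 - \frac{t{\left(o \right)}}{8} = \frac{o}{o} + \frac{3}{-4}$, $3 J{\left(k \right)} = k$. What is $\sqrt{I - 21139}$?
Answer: $\frac{i \sqrt{762762}}{6} \approx 145.56 i$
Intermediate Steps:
$J{\left(k \right)} = \frac{k}{3}$
$t{\left(o \right)} = 30$ ($t{\left(o \right)} = 32 - 8 \left(\frac{o}{o} + \frac{3}{-4}\right) = 32 - 8 \left(1 + 3 \left(- \frac{1}{4}\right)\right) = 32 - 8 \left(1 - \frac{3}{4}\right) = 32 - 2 = 30$)
$I = - \frac{293}{6}$ ($I = -3 + \frac{\left(30 + 80\right) \frac{1}{3} \left(-10\right)}{8} = -3 + \frac{110 \left(- \frac{10}{3}\right)}{8} = -3 + \frac{1}{8} \left(- \frac{1100}{3}\right) = -3 - \frac{275}{6} = - \frac{293}{6} \approx -48.833$)
$\sqrt{I - 21139} = \sqrt{- \frac{293}{6} - 21139} = \sqrt{- \frac{127127}{6}} = \frac{i \sqrt{762762}}{6}$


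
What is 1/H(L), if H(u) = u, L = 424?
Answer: 1/424 ≈ 0.0023585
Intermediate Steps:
1/H(L) = 1/424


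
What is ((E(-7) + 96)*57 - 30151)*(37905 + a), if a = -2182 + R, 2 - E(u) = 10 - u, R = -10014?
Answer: -656453606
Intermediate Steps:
E(u) = -8 + u (E(u) = 2 - (10 - u) = 2 + (-10 + u) = -8 + u)
a = -12196 (a = -2182 - 10014 = -12196)
((E(-7) + 96)*57 - 30151)*(37905 + a) = (((-8 - 7) + 96)*57 - 30151)*(37905 - 12196) = ((-15 + 96)*57 - 30151)*25709 = (81*57 - 30151)*25709 = (4617 - 30151)*25709 = -25534*25709 = -656453606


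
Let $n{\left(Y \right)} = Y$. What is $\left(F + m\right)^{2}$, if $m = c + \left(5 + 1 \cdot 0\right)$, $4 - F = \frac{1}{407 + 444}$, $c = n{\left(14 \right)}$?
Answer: $\frac{383063184}{724201} \approx 528.95$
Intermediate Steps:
$c = 14$
$F = \frac{3403}{851}$ ($F = 4 - \frac{1}{407 + 444} = 4 - \frac{1}{851} = \frac{3403}{851} \approx 3.9988$)
$m = 19$ ($m = 14 + \left(5 + 1 \cdot 0\right) = 14 + \left(5 + 0\right) = 14 + 5 = 19$)
$\left(F + m\right)^{2} = \left(\frac{3403}{851} + 19\right)^{2} = \left(\frac{19572}{851}\right)^{2} = \frac{383063184}{724201}$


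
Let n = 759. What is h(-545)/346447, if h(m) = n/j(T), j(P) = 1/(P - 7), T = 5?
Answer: -1518/346447 ≈ -0.0043816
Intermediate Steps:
j(P) = 1/(-7 + P)
h(m) = -1518 (h(m) = 759/(1/(-7 + 5)) = 759/(1/(-2)) = 759/(-1/2) = 759*(-2) = -1518)
h(-545)/346447 = -1518/346447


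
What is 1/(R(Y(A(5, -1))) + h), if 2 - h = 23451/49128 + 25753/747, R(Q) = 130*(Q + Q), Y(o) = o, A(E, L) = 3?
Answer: 12232872/9138535477 ≈ 0.0013386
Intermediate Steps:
R(Q) = 260*Q (R(Q) = 130*(2*Q) = 260*Q)
h = -403104683/12232872 (h = 2 - (23451/49128 + 25753/747) = 2 - (23451*(1/49128) + 25753*(1/747)) = 2 - (7817/16376 + 25753/747) = 2 - 1*427570427/12232872 = 2 - 427570427/12232872 = -403104683/12232872 ≈ -32.953)
1/(R(Y(A(5, -1))) + h) = 1/(260*3 - 403104683/12232872) = 1/(780 - 403104683/12232872) = 1/(9138535477/12232872) = 12232872/9138535477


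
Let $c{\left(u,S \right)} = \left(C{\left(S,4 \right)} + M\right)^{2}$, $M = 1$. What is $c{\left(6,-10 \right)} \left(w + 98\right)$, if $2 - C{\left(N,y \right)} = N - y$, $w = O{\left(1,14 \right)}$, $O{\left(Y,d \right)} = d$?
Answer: $32368$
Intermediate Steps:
$w = 14$
$C{\left(N,y \right)} = 2 + y - N$ ($C{\left(N,y \right)} = 2 - \left(N - y\right) = 2 + y - N$)
$c{\left(u,S \right)} = \left(7 - S\right)^{2}$ ($c{\left(u,S \right)} = \left(\left(2 + 4 - S\right) + 1\right)^{2} = \left(\left(6 - S\right) + 1\right)^{2} = \left(7 - S\right)^{2}$)
$c{\left(6,-10 \right)} \left(w + 98\right) = \left(7 - -10\right)^{2} \left(14 + 98\right) = \left(7 + 10\right)^{2} \cdot 112 = 17^{2} \cdot 112 = 289 \cdot 112 = 32368$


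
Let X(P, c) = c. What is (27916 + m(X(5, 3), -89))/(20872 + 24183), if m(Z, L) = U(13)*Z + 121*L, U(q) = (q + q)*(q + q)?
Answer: 3835/9011 ≈ 0.42559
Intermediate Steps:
U(q) = 4*q² (U(q) = (2*q)*(2*q) = 4*q²)
m(Z, L) = 121*L + 676*Z (m(Z, L) = (4*13²)*Z + 121*L = (4*169)*Z + 121*L = 676*Z + 121*L = 121*L + 676*Z)
(27916 + m(X(5, 3), -89))/(20872 + 24183) = (27916 + (121*(-89) + 676*3))/(20872 + 24183) = (27916 + (-10769 + 2028))/45055 = (27916 - 8741)*(1/45055) = 19175*(1/45055) = 3835/9011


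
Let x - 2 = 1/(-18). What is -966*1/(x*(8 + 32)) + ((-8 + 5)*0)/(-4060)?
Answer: -621/50 ≈ -12.420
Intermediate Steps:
x = 35/18 (x = 2 + 1/(-18) = 2 - 1/18 = 35/18 ≈ 1.9444)
-966*1/(x*(8 + 32)) + ((-8 + 5)*0)/(-4060) = -966*18/(35*(8 + 32)) + ((-8 + 5)*0)/(-4060) = -966/(40*(35/18)) - 3*0*(-1/4060) = -966/700/9 + 0*(-1/4060) = -966*9/700 + 0 = -621/50 + 0 = -621/50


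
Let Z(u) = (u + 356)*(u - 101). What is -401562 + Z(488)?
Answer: -74934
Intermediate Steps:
Z(u) = (-101 + u)*(356 + u) (Z(u) = (356 + u)*(-101 + u) = (-101 + u)*(356 + u))
-401562 + Z(488) = -401562 + (-35956 + 488**2 + 255*488) = -401562 + (-35956 + 238144 + 124440) = -401562 + 326628 = -74934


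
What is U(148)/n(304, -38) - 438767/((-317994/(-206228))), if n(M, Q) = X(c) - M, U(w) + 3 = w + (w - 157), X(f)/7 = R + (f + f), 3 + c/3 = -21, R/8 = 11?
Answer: -437349497895/1536971 ≈ -2.8455e+5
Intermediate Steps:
R = 88 (R = 8*11 = 88)
c = -72 (c = -9 + 3*(-21) = -9 - 63 = -72)
X(f) = 616 + 14*f (X(f) = 7*(88 + (f + f)) = 7*(88 + 2*f) = 616 + 14*f)
U(w) = -160 + 2*w (U(w) = -3 + (w + (w - 157)) = -3 + (w + (-157 + w)) = -3 + (-157 + 2*w) = -160 + 2*w)
n(M, Q) = -392 - M (n(M, Q) = (616 + 14*(-72)) - M = (616 - 1008) - M = -392 - M)
U(148)/n(304, -38) - 438767/((-317994/(-206228))) = (-160 + 2*148)/(-392 - 1*304) - 438767/((-317994/(-206228))) = (-160 + 296)/(-392 - 304) - 438767/((-317994*(-1/206228))) = 136/(-696) - 438767/158997/103114 = 136*(-1/696) - 438767*103114/158997 = -17/87 - 45243020438/158997 = -437349497895/1536971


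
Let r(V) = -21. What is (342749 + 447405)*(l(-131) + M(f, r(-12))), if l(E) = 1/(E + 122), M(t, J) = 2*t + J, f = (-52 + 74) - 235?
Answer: -3179579696/9 ≈ -3.5329e+8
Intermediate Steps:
f = -213 (f = 22 - 235 = -213)
M(t, J) = J + 2*t
l(E) = 1/(122 + E)
(342749 + 447405)*(l(-131) + M(f, r(-12))) = (342749 + 447405)*(1/(122 - 131) + (-21 + 2*(-213))) = 790154*(1/(-9) + (-21 - 426)) = 790154*(-1/9 - 447) = 790154*(-4024/9) = -3179579696/9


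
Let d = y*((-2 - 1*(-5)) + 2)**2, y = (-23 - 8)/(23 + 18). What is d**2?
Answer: 600625/1681 ≈ 357.30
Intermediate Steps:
y = -31/41 ≈ -0.75610
d = -775/41 (d = -31*((-2 - 1*(-5)) + 2)**2/41 = -31*((-2 + 5) + 2)**2/41 = -31*(3 + 2)**2/41 = -31/41*5**2 = -31/41*25 = -775/41 ≈ -18.902)
d**2 = (-775/41)**2 = 600625/1681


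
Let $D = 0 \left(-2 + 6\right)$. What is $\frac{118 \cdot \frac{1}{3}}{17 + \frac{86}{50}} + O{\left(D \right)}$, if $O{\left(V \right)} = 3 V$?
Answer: $\frac{1475}{702} \approx 2.1011$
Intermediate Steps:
$D = 0$ ($D = 0 \cdot 4 = 0$)
$\frac{118 \cdot \frac{1}{3}}{17 + \frac{86}{50}} + O{\left(D \right)} = \frac{118 \cdot \frac{1}{3}}{17 + \frac{86}{50}} + 3 \cdot 0 = \frac{118 \cdot \frac{1}{3}}{17 + 86 \cdot \frac{1}{50}} + 0 = \frac{1}{17 + \frac{43}{25}} \cdot \frac{118}{3} + 0 = \frac{1}{\frac{468}{25}} \cdot \frac{118}{3} + 0 = \frac{25}{468} \cdot \frac{118}{3} + 0 = \frac{1475}{702} + 0 = \frac{1475}{702}$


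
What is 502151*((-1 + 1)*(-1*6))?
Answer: 0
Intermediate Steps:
502151*((-1 + 1)*(-1*6)) = 502151*(0*(-6)) = 502151*0 = 0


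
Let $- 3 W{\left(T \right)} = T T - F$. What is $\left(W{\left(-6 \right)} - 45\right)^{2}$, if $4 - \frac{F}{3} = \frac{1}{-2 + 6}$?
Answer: $\frac{45369}{16} \approx 2835.6$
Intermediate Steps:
$F = \frac{45}{4}$ ($F = 12 - \frac{3}{-2 + 6} = 12 - \frac{3}{4} = \frac{45}{4} \approx 11.25$)
$W{\left(T \right)} = \frac{15}{4} - \frac{T^{2}}{3}$ ($W{\left(T \right)} = - \frac{T T - \frac{45}{4}}{3} = - \frac{T^{2} - \frac{45}{4}}{3} = - \frac{- \frac{45}{4} + T^{2}}{3} = \frac{15}{4} - \frac{T^{2}}{3}$)
$\left(W{\left(-6 \right)} - 45\right)^{2} = \left(\left(\frac{15}{4} - \frac{\left(-6\right)^{2}}{3}\right) - 45\right)^{2} = \left(\left(\frac{15}{4} - 12\right) - 45\right)^{2} = \left(- \frac{33}{4} - 45\right)^{2} = \left(- \frac{213}{4}\right)^{2} = \frac{45369}{16}$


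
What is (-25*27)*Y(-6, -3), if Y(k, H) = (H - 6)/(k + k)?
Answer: -2025/4 ≈ -506.25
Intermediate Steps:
Y(k, H) = (-6 + H)/(2*k) (Y(k, H) = (-6 + H)/((2*k)) = (-6 + H)*(1/(2*k)) = (-6 + H)/(2*k))
(-25*27)*Y(-6, -3) = (-25*27)*((1/2)*(-6 - 3)/(-6)) = -675*(-1)*(-9)/(2*6) = -675*3/4 = -2025/4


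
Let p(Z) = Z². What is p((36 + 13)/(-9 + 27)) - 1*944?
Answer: -303455/324 ≈ -936.59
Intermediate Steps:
p((36 + 13)/(-9 + 27)) - 1*944 = ((36 + 13)/(-9 + 27))² - 1*944 = (49/18)² - 944 = 2401/324 - 944 = -303455/324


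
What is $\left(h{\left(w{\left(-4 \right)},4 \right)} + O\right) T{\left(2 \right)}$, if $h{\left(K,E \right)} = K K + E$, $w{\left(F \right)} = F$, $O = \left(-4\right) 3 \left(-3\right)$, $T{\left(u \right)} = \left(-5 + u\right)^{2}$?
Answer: $504$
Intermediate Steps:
$O = 36$ ($O = \left(-12\right) \left(-3\right) = 36$)
$h{\left(K,E \right)} = E + K^{2}$ ($h{\left(K,E \right)} = K^{2} + E = E + K^{2}$)
$\left(h{\left(w{\left(-4 \right)},4 \right)} + O\right) T{\left(2 \right)} = \left(\left(4 + \left(-4\right)^{2}\right) + 36\right) \left(-5 + 2\right)^{2} = \left(\left(4 + 16\right) + 36\right) \left(-3\right)^{2} = \left(20 + 36\right) 9 = 56 \cdot 9 = 504$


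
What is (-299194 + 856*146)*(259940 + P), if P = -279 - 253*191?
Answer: -36818883684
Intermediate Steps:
P = -48602 (P = -279 - 48323 = -48602)
(-299194 + 856*146)*(259940 + P) = (-299194 + 856*146)*(259940 - 48602) = (-299194 + 124976)*211338 = -174218*211338 = -36818883684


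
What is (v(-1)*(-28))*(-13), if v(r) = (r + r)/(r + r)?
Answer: 364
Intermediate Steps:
v(r) = 1 (v(r) = (2*r)/((2*r)) = (2*r)*(1/(2*r)) = 1)
(v(-1)*(-28))*(-13) = (1*(-28))*(-13) = -28*(-13) = 364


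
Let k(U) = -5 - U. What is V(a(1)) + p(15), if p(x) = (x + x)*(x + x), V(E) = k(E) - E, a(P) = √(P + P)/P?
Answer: 895 - 2*√2 ≈ 892.17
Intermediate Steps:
a(P) = √2/√P (a(P) = √(2*P)/P = (√2*√P)/P = √2/√P)
V(E) = -5 - 2*E (V(E) = (-5 - E) - E = -5 - 2*E)
p(x) = 4*x² (p(x) = (2*x)*(2*x) = 4*x²)
V(a(1)) + p(15) = (-5 - 2*√2/√1) + 4*15² = (-5 - 2*√2) + 4*225 = (-5 - 2*√2) + 900 = 895 - 2*√2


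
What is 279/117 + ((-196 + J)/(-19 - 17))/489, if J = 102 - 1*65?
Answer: 182597/76284 ≈ 2.3936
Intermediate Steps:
J = 37 (J = 102 - 65 = 37)
279/117 + ((-196 + J)/(-19 - 17))/489 = 279/117 + ((-196 + 37)/(-19 - 17))/489 = 279*(1/117) - 159/(-36)*(1/489) = 31/13 - 159*(-1/36)*(1/489) = 31/13 + (53/12)*(1/489) = 31/13 + 53/5868 = 182597/76284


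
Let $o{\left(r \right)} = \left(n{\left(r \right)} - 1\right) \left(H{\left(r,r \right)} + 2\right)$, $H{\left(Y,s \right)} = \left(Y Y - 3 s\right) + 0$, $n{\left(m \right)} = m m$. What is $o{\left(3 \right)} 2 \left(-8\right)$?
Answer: $-256$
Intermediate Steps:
$n{\left(m \right)} = m^{2}$
$H{\left(Y,s \right)} = Y^{2} - 3 s$ ($H{\left(Y,s \right)} = \left(Y^{2} - 3 s\right) + 0 = Y^{2} - 3 s$)
$o{\left(r \right)} = \left(-1 + r^{2}\right) \left(2 + r^{2} - 3 r\right)$ ($o{\left(r \right)} = \left(r^{2} - 1\right) \left(\left(r^{2} - 3 r\right) + 2\right) = \left(-1 + r^{2}\right) \left(2 + r^{2} - 3 r\right)$)
$o{\left(3 \right)} 2 \left(-8\right) = \left(-2 + 3^{2} + 3 \cdot 3 + 3^{3} \left(-3 + 3\right)\right) 2 \left(-8\right) = \left(-2 + 9 + 9 + 27 \cdot 0\right) 2 \left(-8\right) = \left(-2 + 9 + 9 + 0\right) 2 \left(-8\right) = 16 \cdot 2 \left(-8\right) = 32 \left(-8\right) = -256$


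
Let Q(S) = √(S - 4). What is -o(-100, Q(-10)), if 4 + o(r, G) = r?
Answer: 104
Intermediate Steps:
Q(S) = √(-4 + S)
o(r, G) = -4 + r
-o(-100, Q(-10)) = -(-4 - 100) = -1*(-104) = 104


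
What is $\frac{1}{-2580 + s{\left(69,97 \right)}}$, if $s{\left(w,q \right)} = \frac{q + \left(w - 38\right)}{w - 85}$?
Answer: $- \frac{1}{2588} \approx -0.0003864$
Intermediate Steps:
$s{\left(w,q \right)} = \frac{-38 + q + w}{-85 + w}$ ($s{\left(w,q \right)} = \frac{q + \left(-38 + w\right)}{-85 + w} = \frac{-38 + q + w}{-85 + w}$)
$\frac{1}{-2580 + s{\left(69,97 \right)}} = \frac{1}{-2580 + \frac{-38 + 97 + 69}{-85 + 69}} = \frac{1}{-2580 + \frac{1}{-16} \cdot 128} = \frac{1}{-2580 - 8} = \frac{1}{-2588} = - \frac{1}{2588}$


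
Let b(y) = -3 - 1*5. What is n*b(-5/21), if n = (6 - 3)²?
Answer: -72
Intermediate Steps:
b(y) = -8 (b(y) = -3 - 5 = -8)
n = 9 (n = 3² = 9)
n*b(-5/21) = 9*(-8) = -72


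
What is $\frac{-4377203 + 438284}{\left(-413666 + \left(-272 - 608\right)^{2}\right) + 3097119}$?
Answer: $- \frac{3938919}{3457853} \approx -1.1391$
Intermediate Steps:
$\frac{-4377203 + 438284}{\left(-413666 + \left(-272 - 608\right)^{2}\right) + 3097119} = - \frac{3938919}{\left(-413666 + \left(-272 - 608\right)^{2}\right) + 3097119} = - \frac{3938919}{\left(-413666 + \left(-880\right)^{2}\right) + 3097119} = - \frac{3938919}{\left(-413666 + 774400\right) + 3097119} = - \frac{3938919}{360734 + 3097119} = - \frac{3938919}{3457853}$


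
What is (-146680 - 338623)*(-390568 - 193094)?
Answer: 283252919586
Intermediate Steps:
(-146680 - 338623)*(-390568 - 193094) = -485303*(-583662) = 283252919586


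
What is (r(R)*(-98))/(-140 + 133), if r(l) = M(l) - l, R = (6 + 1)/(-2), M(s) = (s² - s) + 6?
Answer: 707/2 ≈ 353.50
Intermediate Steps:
M(s) = 6 + s² - s
R = -7/2 (R = 7*(-½) = -7/2 ≈ -3.5000)
r(l) = 6 + l² - 2*l (r(l) = (6 + l² - l) - l = 6 + l² - 2*l)
(r(R)*(-98))/(-140 + 133) = ((6 + (-7/2)² - 2*(-7/2))*(-98))/(-140 + 133) = ((6 + 49/4 + 7)*(-98))/(-7) = -101*(-98)/28 = -⅐*(-4949/2) = 707/2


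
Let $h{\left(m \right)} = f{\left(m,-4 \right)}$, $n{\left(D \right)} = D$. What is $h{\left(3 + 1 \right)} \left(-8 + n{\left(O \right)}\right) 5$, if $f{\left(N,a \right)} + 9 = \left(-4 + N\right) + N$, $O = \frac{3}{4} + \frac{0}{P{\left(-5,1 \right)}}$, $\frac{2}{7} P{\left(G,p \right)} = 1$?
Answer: $\frac{725}{4} \approx 181.25$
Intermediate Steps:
$P{\left(G,p \right)} = \frac{7}{2}$ ($P{\left(G,p \right)} = \frac{7}{2} \cdot 1 = \frac{7}{2}$)
$O = \frac{3}{4}$ ($O = \frac{3}{4} + \frac{0}{\frac{7}{2}} = 3 \cdot \frac{1}{4} + 0 \cdot \frac{2}{7} = \frac{3}{4} + 0 = \frac{3}{4} \approx 0.75$)
$f{\left(N,a \right)} = -13 + 2 N$ ($f{\left(N,a \right)} = -9 + \left(\left(-4 + N\right) + N\right) = -9 + \left(-4 + 2 N\right) = -13 + 2 N$)
$h{\left(m \right)} = -13 + 2 m$
$h{\left(3 + 1 \right)} \left(-8 + n{\left(O \right)}\right) 5 = \left(-13 + 2 \left(3 + 1\right)\right) \left(-8 + \frac{3}{4}\right) 5 = \left(-13 + 2 \cdot 4\right) \left(- \frac{29}{4}\right) 5 = \left(-13 + 8\right) \left(- \frac{29}{4}\right) 5 = \left(-5\right) \left(- \frac{29}{4}\right) 5 = \frac{145}{4} \cdot 5 = \frac{725}{4}$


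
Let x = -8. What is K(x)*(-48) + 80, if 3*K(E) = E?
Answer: 208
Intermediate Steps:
K(E) = E/3
K(x)*(-48) + 80 = ((1/3)*(-8))*(-48) + 80 = -8/3*(-48) + 80 = 128 + 80 = 208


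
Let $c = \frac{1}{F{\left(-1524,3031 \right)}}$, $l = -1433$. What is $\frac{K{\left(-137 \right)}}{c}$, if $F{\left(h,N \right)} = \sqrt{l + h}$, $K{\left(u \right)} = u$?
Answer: $- 137 i \sqrt{2957} \approx - 7449.8 i$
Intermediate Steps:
$F{\left(h,N \right)} = \sqrt{-1433 + h}$
$c = - \frac{i \sqrt{2957}}{2957}$ ($c = \frac{1}{\sqrt{-1433 - 1524}} = \frac{1}{\sqrt{-2957}} = \frac{1}{i \sqrt{2957}} = - \frac{i \sqrt{2957}}{2957} \approx - 0.01839 i$)
$\frac{K{\left(-137 \right)}}{c} = - \frac{137}{\left(- \frac{1}{2957}\right) i \sqrt{2957}} = - 137 i \sqrt{2957}$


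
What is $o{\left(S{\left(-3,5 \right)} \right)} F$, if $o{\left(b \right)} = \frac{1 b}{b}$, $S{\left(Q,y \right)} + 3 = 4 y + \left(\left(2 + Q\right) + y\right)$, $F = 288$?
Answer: $288$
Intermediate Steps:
$S{\left(Q,y \right)} = -1 + Q + 5 y$ ($S{\left(Q,y \right)} = -3 + \left(4 y + \left(\left(2 + Q\right) + y\right)\right) = -3 + \left(4 y + \left(2 + Q + y\right)\right) = -3 + \left(2 + Q + 5 y\right) = -1 + Q + 5 y$)
$o{\left(b \right)} = 1$ ($o{\left(b \right)} = \frac{b}{b} = 1$)
$o{\left(S{\left(-3,5 \right)} \right)} F = 1 \cdot 288 = 288$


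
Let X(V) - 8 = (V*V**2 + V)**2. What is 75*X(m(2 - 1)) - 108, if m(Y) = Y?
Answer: 792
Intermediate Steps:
X(V) = 8 + (V + V**3)**2 (X(V) = 8 + (V*V**2 + V)**2 = 8 + (V**3 + V)**2 = 8 + (V + V**3)**2)
75*X(m(2 - 1)) - 108 = 75*(8 + (2 - 1)**2*(1 + (2 - 1)**2)**2) - 108 = 75*(8 + 1**2*(1 + 1**2)**2) - 108 = 75*(8 + 1*(1 + 1)**2) - 108 = 75*(8 + 1*2**2) - 108 = 75*(8 + 1*4) - 108 = 75*(8 + 4) - 108 = 75*12 - 108 = 900 - 108 = 792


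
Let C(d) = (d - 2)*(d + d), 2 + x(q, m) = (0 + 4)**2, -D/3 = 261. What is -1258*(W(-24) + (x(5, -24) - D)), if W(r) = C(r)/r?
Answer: -937210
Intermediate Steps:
D = -783 (D = -3*261 = -783)
x(q, m) = 14 (x(q, m) = -2 + (0 + 4)**2 = -2 + 4**2 = -2 + 16 = 14)
C(d) = 2*d*(-2 + d) (C(d) = (-2 + d)*(2*d) = 2*d*(-2 + d))
W(r) = -4 + 2*r (W(r) = (2*r*(-2 + r))/r = -4 + 2*r)
-1258*(W(-24) + (x(5, -24) - D)) = -1258*((-4 + 2*(-24)) + (14 - 1*(-783))) = -1258*((-4 - 48) + (14 + 783)) = -1258*(-52 + 797) = -1258*745 = -937210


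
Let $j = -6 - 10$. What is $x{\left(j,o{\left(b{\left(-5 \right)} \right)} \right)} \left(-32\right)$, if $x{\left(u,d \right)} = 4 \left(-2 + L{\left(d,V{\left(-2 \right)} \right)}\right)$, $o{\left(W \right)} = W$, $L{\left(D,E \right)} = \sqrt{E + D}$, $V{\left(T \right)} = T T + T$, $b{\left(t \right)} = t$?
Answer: $256 - 128 i \sqrt{3} \approx 256.0 - 221.7 i$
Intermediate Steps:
$V{\left(T \right)} = T + T^{2}$ ($V{\left(T \right)} = T^{2} + T = T + T^{2}$)
$L{\left(D,E \right)} = \sqrt{D + E}$
$j = -16$ ($j = -6 - 10 = -16$)
$x{\left(u,d \right)} = -8 + 4 \sqrt{2 + d}$ ($x{\left(u,d \right)} = 4 \left(-2 + \sqrt{d - 2 \left(1 - 2\right)}\right) = 4 \left(-2 + \sqrt{d - -2}\right) = 4 \left(-2 + \sqrt{d + 2}\right) = 4 \left(-2 + \sqrt{2 + d}\right) = -8 + 4 \sqrt{2 + d}$)
$x{\left(j,o{\left(b{\left(-5 \right)} \right)} \right)} \left(-32\right) = \left(-8 + 4 \sqrt{2 - 5}\right) \left(-32\right) = \left(-8 + 4 \sqrt{-3}\right) \left(-32\right) = \left(-8 + 4 i \sqrt{3}\right) \left(-32\right) = 256 - 128 i \sqrt{3}$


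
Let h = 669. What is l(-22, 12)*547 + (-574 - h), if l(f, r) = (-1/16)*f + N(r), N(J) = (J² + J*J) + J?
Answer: 1308873/8 ≈ 1.6361e+5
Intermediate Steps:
N(J) = J + 2*J² (N(J) = (J² + J²) + J = 2*J² + J = J + 2*J²)
l(f, r) = -f/16 + r*(1 + 2*r) (l(f, r) = (-1/16)*f + r*(1 + 2*r) = (-1*1/16)*f + r*(1 + 2*r) = -f/16 + r*(1 + 2*r))
l(-22, 12)*547 + (-574 - h) = (12 + 2*12² - 1/16*(-22))*547 + (-574 - 1*669) = (12 + 2*144 + 11/8)*547 + (-574 - 669) = (12 + 288 + 11/8)*547 - 1243 = (2411/8)*547 - 1243 = 1318817/8 - 1243 = 1308873/8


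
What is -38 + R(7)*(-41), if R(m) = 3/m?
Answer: -389/7 ≈ -55.571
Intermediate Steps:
-38 + R(7)*(-41) = -38 + (3/7)*(-41) = -38 - 123/7 = -389/7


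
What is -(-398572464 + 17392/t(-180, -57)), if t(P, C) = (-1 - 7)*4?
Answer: 797146015/2 ≈ 3.9857e+8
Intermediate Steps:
t(P, C) = -32 (t(P, C) = -8*4 = -32)
-(-398572464 + 17392/t(-180, -57)) = -17392/(1/(1/(-32) - 22917)) = -17392/(1/(-1/32 - 22917)) = -17392/(1/(-733345/32)) = -17392/(-32/733345) = -17392*(-733345/32) = 797146015/2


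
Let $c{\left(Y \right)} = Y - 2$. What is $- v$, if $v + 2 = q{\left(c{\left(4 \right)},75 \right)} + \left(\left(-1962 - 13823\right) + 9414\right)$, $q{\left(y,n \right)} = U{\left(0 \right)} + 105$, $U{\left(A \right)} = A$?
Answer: $6268$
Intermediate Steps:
$c{\left(Y \right)} = -2 + Y$
$q{\left(y,n \right)} = 105$ ($q{\left(y,n \right)} = 0 + 105 = 105$)
$v = -6268$ ($v = -2 + \left(105 + \left(\left(-1962 - 13823\right) + 9414\right)\right) = -2 + \left(105 + \left(-15785 + 9414\right)\right) = -2 + \left(105 - 6371\right) = -2 - 6266 = -6268$)
$- v = \left(-1\right) \left(-6268\right) = 6268$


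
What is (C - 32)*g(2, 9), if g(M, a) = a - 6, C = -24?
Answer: -168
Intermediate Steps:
g(M, a) = -6 + a
(C - 32)*g(2, 9) = (-24 - 32)*(-6 + 9) = -56*3 = -168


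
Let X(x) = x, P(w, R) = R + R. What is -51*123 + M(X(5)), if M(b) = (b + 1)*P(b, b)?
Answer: -6213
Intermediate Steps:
P(w, R) = 2*R
M(b) = 2*b*(1 + b) (M(b) = (b + 1)*(2*b) = (1 + b)*(2*b) = 2*b*(1 + b))
-51*123 + M(X(5)) = -51*123 + 2*5*(1 + 5) = -6273 + 2*5*6 = -6273 + 60 = -6213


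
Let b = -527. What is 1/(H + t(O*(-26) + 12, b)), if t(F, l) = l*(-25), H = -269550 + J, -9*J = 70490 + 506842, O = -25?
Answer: -1/320523 ≈ -3.1199e-6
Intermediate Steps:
J = -64148 (J = -(70490 + 506842)/9 = -⅑*577332 = -64148)
H = -333698 (H = -269550 - 64148 = -333698)
t(F, l) = -25*l
1/(H + t(O*(-26) + 12, b)) = 1/(-333698 - 25*(-527)) = 1/(-333698 + 13175) = 1/(-320523) = -1/320523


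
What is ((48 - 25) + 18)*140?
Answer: 5740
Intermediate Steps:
((48 - 25) + 18)*140 = (23 + 18)*140 = 41*140 = 5740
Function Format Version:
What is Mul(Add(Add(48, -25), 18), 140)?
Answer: 5740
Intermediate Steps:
Mul(Add(Add(48, -25), 18), 140) = Mul(Add(23, 18), 140) = Mul(41, 140) = 5740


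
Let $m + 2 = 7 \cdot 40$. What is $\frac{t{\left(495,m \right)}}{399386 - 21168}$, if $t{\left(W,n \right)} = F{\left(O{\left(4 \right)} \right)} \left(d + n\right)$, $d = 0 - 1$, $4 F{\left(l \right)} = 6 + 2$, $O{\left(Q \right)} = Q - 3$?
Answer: $\frac{277}{189109} \approx 0.0014648$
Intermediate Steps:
$O{\left(Q \right)} = -3 + Q$
$m = 278$ ($m = -2 + 7 \cdot 40 = -2 + 280 = 278$)
$F{\left(l \right)} = 2$ ($F{\left(l \right)} = \frac{6 + 2}{4} = \frac{1}{4} \cdot 8 = 2$)
$d = -1$
$t{\left(W,n \right)} = -2 + 2 n$ ($t{\left(W,n \right)} = 2 \left(-1 + n\right) = -2 + 2 n$)
$\frac{t{\left(495,m \right)}}{399386 - 21168} = \frac{-2 + 2 \cdot 278}{399386 - 21168} = \frac{-2 + 556}{399386 - 21168} = \frac{554}{378218} = 554 \cdot \frac{1}{378218} = \frac{277}{189109}$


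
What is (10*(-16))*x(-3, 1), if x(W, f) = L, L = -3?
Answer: 480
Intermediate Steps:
x(W, f) = -3
(10*(-16))*x(-3, 1) = (10*(-16))*(-3) = -160*(-3) = 480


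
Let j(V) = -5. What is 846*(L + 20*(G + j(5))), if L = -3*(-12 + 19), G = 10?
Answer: 66834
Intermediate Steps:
L = -21 (L = -3*7 = -21)
846*(L + 20*(G + j(5))) = 846*(-21 + 20*(10 - 5)) = 846*(-21 + 20*5) = 846*(-21 + 100) = 846*79 = 66834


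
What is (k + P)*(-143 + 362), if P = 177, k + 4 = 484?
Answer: 143883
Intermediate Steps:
k = 480 (k = -4 + 484 = 480)
(k + P)*(-143 + 362) = (480 + 177)*(-143 + 362) = 657*219 = 143883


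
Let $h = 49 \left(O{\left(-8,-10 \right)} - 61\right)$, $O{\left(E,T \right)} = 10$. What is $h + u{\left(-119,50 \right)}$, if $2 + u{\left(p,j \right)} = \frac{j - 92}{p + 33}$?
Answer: $- \frac{107522}{43} \approx -2500.5$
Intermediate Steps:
$u{\left(p,j \right)} = -2 + \frac{-92 + j}{33 + p}$ ($u{\left(p,j \right)} = -2 + \frac{j - 92}{p + 33} = -2 + \frac{-92 + j}{33 + p}$)
$h = -2499$ ($h = 49 \left(10 - 61\right) = 49 \left(-51\right) = -2499$)
$h + u{\left(-119,50 \right)} = -2499 + \frac{-158 + 50 - -238}{33 - 119} = -2499 + \frac{-158 + 50 + 238}{-86} = -2499 - \frac{65}{43} = - \frac{107522}{43}$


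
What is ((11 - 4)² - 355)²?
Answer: 93636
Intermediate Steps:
((11 - 4)² - 355)² = (7² - 355)² = (49 - 355)² = (-306)² = 93636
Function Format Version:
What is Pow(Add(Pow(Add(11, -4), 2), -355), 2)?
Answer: 93636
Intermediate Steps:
Pow(Add(Pow(Add(11, -4), 2), -355), 2) = Pow(Add(Pow(7, 2), -355), 2) = Pow(Add(49, -355), 2) = Pow(-306, 2) = 93636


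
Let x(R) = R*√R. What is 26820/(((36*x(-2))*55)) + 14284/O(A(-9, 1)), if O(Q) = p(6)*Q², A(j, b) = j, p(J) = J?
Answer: 7142/243 + 149*I*√2/44 ≈ 29.391 + 4.789*I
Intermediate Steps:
x(R) = R^(3/2)
O(Q) = 6*Q²
26820/(((36*x(-2))*55)) + 14284/O(A(-9, 1)) = 26820/(((36*(-2)^(3/2))*55)) + 14284/((6*(-9)²)) = 26820/(((36*(-2*I*√2))*55)) + 14284/((6*81)) = 26820/((-72*I*√2*55)) + 14284/486 = 26820/((-3960*I*√2)) + 14284*(1/486) = 26820*(I*√2/7920) + 7142/243 = 149*I*√2/44 + 7142/243 = 7142/243 + 149*I*√2/44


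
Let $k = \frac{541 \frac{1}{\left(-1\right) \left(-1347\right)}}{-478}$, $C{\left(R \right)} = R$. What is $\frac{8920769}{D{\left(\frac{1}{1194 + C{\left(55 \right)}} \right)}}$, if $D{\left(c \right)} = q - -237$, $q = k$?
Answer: $\frac{5743779852954}{152595701} \approx 37641.0$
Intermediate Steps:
$k = - \frac{541}{643866}$ ($k = \frac{541}{1347} \left(- \frac{1}{478}\right) = - \frac{541}{643866} \approx -0.00084024$)
$q = - \frac{541}{643866} \approx -0.00084024$
$D{\left(c \right)} = \frac{152595701}{643866}$ ($D{\left(c \right)} = - \frac{541}{643866} - -237 = - \frac{541}{643866} + 237 = \frac{152595701}{643866}$)
$\frac{8920769}{D{\left(\frac{1}{1194 + C{\left(55 \right)}} \right)}} = \frac{8920769}{\frac{152595701}{643866}} = 8920769 \cdot \frac{643866}{152595701} = \frac{5743779852954}{152595701}$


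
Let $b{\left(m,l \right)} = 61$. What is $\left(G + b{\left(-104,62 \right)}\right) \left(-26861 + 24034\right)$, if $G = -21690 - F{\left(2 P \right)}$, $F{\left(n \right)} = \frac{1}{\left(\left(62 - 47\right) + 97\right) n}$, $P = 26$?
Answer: $\frac{356109548619}{5824} \approx 6.1145 \cdot 10^{7}$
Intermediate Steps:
$F{\left(n \right)} = \frac{1}{112 n}$ ($F{\left(n \right)} = \frac{1}{\left(\left(62 - 47\right) + 97\right) n} = \frac{1}{\left(15 + 97\right) n} = \frac{1}{112 n}$)
$G = - \frac{126322561}{5824}$ ($G = -21690 - \frac{1}{112 \cdot 2 \cdot 26} = -21690 - \frac{1}{112 \cdot 52} = -21690 - \frac{1}{112} \cdot \frac{1}{52} = -21690 - \frac{1}{5824} = - \frac{126322561}{5824} \approx -21690.0$)
$\left(G + b{\left(-104,62 \right)}\right) \left(-26861 + 24034\right) = \left(- \frac{126322561}{5824} + 61\right) \left(-26861 + 24034\right) = \left(- \frac{125967297}{5824}\right) \left(-2827\right) = \frac{356109548619}{5824}$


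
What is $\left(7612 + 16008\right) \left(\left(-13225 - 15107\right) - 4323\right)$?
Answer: $-771311100$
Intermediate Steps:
$\left(7612 + 16008\right) \left(\left(-13225 - 15107\right) - 4323\right) = 23620 \left(\left(-13225 - 15107\right) - 4323\right) = 23620 \left(-28332 - 4323\right) = 23620 \left(-32655\right) = -771311100$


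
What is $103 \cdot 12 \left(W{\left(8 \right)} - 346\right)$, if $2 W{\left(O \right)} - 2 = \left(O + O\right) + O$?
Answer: $-411588$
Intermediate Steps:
$W{\left(O \right)} = 1 + \frac{3 O}{2}$ ($W{\left(O \right)} = 1 + \frac{\left(O + O\right) + O}{2} = 1 + \frac{2 O + O}{2} = 1 + \frac{3 O}{2}$)
$103 \cdot 12 \left(W{\left(8 \right)} - 346\right) = 103 \cdot 12 \left(\left(1 + \frac{3}{2} \cdot 8\right) - 346\right) = 1236 \left(\left(1 + 12\right) - 346\right) = 1236 \left(13 - 346\right) = 1236 \left(-333\right) = -411588$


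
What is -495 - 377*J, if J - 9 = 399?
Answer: -154311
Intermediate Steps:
J = 408 (J = 9 + 399 = 408)
-495 - 377*J = -495 - 377*408 = -495 - 153816 = -154311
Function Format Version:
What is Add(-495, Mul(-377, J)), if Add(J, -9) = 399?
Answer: -154311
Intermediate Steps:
J = 408 (J = Add(9, 399) = 408)
Add(-495, Mul(-377, J)) = Add(-495, Mul(-377, 408)) = Add(-495, -153816) = -154311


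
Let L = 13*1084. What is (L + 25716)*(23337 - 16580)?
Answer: 268982656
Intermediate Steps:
L = 14092
(L + 25716)*(23337 - 16580) = (14092 + 25716)*(23337 - 16580) = 39808*6757 = 268982656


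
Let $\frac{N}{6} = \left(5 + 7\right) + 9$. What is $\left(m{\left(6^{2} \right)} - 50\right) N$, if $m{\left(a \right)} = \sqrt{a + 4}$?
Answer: $-6300 + 252 \sqrt{10} \approx -5503.1$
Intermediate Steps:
$m{\left(a \right)} = \sqrt{4 + a}$
$N = 126$ ($N = 6 \left(\left(5 + 7\right) + 9\right) = 6 \left(12 + 9\right) = 6 \cdot 21 = 126$)
$\left(m{\left(6^{2} \right)} - 50\right) N = \left(\sqrt{4 + 6^{2}} - 50\right) 126 = \left(\sqrt{4 + 36} - 50\right) 126 = \left(\sqrt{40} - 50\right) 126 = \left(2 \sqrt{10} - 50\right) 126 = \left(-50 + 2 \sqrt{10}\right) 126 = -6300 + 252 \sqrt{10}$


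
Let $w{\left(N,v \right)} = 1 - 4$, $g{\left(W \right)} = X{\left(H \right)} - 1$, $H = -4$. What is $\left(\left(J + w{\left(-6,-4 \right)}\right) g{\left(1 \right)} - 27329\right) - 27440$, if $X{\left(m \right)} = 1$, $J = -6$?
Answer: $-54769$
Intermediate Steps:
$g{\left(W \right)} = 0$ ($g{\left(W \right)} = 1 - 1 = 0$)
$w{\left(N,v \right)} = -3$
$\left(\left(J + w{\left(-6,-4 \right)}\right) g{\left(1 \right)} - 27329\right) - 27440 = \left(\left(-6 - 3\right) 0 - 27329\right) - 27440 = \left(\left(-9\right) 0 - 27329\right) - 27440 = \left(0 - 27329\right) - 27440 = -27329 - 27440 = -54769$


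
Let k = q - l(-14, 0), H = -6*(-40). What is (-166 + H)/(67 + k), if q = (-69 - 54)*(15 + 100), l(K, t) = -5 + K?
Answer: -74/14059 ≈ -0.0052635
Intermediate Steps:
H = 240
q = -14145 (q = -123*115 = -14145)
k = -14126 (k = -14145 - (-5 - 14) = -14145 - 1*(-19) = -14145 + 19 = -14126)
(-166 + H)/(67 + k) = (-166 + 240)/(67 - 14126) = 74/(-14059) = 74*(-1/14059) = -74/14059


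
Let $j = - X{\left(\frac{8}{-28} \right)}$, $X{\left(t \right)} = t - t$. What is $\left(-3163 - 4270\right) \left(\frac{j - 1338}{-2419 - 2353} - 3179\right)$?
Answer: $\frac{56375031025}{2386} \approx 2.3627 \cdot 10^{7}$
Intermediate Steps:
$X{\left(t \right)} = 0$
$j = 0$ ($j = \left(-1\right) 0 = 0$)
$\left(-3163 - 4270\right) \left(\frac{j - 1338}{-2419 - 2353} - 3179\right) = \left(-3163 - 4270\right) \left(\frac{0 - 1338}{-2419 - 2353} - 3179\right) = - 7433 \left(- \frac{1338}{-4772} - 3179\right) = - 7433 \left(\left(-1338\right) \left(- \frac{1}{4772}\right) - 3179\right) = - 7433 \left(\frac{669}{2386} - 3179\right) = \left(-7433\right) \left(- \frac{7584425}{2386}\right) = \frac{56375031025}{2386}$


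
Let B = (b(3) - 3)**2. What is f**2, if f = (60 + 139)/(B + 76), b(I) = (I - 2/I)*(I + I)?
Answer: 39601/38809 ≈ 1.0204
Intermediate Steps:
b(I) = 2*I*(I - 2/I) (b(I) = (I - 2/I)*(2*I) = 2*I*(I - 2/I))
B = 121 (B = ((-4 + 2*3**2) - 3)**2 = ((-4 + 2*9) - 3)**2 = ((-4 + 18) - 3)**2 = (14 - 3)**2 = 11**2 = 121)
f = 199/197 (f = (60 + 139)/(121 + 76) = 199/197 ≈ 1.0102)
f**2 = (199/197)**2 = 39601/38809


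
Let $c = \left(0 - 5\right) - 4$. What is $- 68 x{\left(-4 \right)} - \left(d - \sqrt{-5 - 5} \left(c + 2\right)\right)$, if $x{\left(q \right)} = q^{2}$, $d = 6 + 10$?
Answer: $-1104 - 7 i \sqrt{10} \approx -1104.0 - 22.136 i$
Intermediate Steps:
$c = -9$ ($c = -5 - 4 = -9$)
$d = 16$
$- 68 x{\left(-4 \right)} - \left(d - \sqrt{-5 - 5} \left(c + 2\right)\right) = - 68 \left(-4\right)^{2} + \left(\sqrt{-5 - 5} \left(-9 + 2\right) - 16\right) = \left(-68\right) 16 - \left(16 - \sqrt{-10} \left(-7\right)\right) = -1088 - \left(16 - i \sqrt{10} \left(-7\right)\right) = -1088 - \left(16 + 7 i \sqrt{10}\right) = -1104 - 7 i \sqrt{10}$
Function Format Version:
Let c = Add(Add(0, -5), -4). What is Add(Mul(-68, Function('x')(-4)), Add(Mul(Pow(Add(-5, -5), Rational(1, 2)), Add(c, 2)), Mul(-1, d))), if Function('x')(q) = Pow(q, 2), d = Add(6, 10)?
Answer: Add(-1104, Mul(-7, I, Pow(10, Rational(1, 2)))) ≈ Add(-1104.0, Mul(-22.136, I))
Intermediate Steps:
c = -9 (c = Add(-5, -4) = -9)
d = 16
Add(Mul(-68, Function('x')(-4)), Add(Mul(Pow(Add(-5, -5), Rational(1, 2)), Add(c, 2)), Mul(-1, d))) = Add(Mul(-68, Pow(-4, 2)), Add(Mul(Pow(Add(-5, -5), Rational(1, 2)), Add(-9, 2)), Mul(-1, 16))) = Add(Mul(-68, 16), Add(Mul(Pow(-10, Rational(1, 2)), -7), -16)) = Add(-1088, Add(Mul(Mul(I, Pow(10, Rational(1, 2))), -7), -16)) = Add(-1088, Add(Mul(-7, I, Pow(10, Rational(1, 2))), -16)) = Add(-1088, Add(-16, Mul(-7, I, Pow(10, Rational(1, 2))))) = Add(-1104, Mul(-7, I, Pow(10, Rational(1, 2))))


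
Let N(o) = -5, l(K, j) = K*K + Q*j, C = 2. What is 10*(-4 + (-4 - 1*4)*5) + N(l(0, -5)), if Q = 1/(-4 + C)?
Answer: -445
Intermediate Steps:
Q = -½ (Q = 1/(-4 + 2) = 1/(-2) = -½ ≈ -0.50000)
l(K, j) = K² - j/2 (l(K, j) = K*K - j/2 = K² - j/2)
10*(-4 + (-4 - 1*4)*5) + N(l(0, -5)) = 10*(-4 + (-4 - 1*4)*5) - 5 = 10*(-4 + (-4 - 4)*5) - 5 = 10*(-4 - 8*5) - 5 = 10*(-4 - 40) - 5 = 10*(-44) - 5 = -440 - 5 = -445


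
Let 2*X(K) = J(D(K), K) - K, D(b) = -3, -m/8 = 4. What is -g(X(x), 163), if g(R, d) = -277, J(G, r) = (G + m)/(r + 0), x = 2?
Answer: 277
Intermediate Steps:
m = -32 (m = -8*4 = -32)
J(G, r) = (-32 + G)/r (J(G, r) = (G - 32)/(r + 0) = (-32 + G)/r)
X(K) = -35/(2*K) - K/2 (X(K) = ((-32 - 3)/K - K)/2 = (-35/K - K)/2 = (-K - 35/K)/2 = -35/(2*K) - K/2)
-g(X(x), 163) = -1*(-277) = 277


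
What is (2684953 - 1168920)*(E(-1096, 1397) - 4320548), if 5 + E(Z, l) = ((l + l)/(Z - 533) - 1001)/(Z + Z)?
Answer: -23388888307897118273/3570768 ≈ -6.5501e+12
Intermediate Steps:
E(Z, l) = -5 + (-1001 + 2*l/(-533 + Z))/(2*Z) (E(Z, l) = -5 + ((l + l)/(Z - 533) - 1001)/(Z + Z) = -5 + ((2*l)/(-533 + Z) - 1001)/((2*Z)) = -5 + (2*l/(-533 + Z) - 1001)*(1/(2*Z)) = -5 + (-1001 + 2*l/(-533 + Z))*(1/(2*Z)) = -5 + (-1001 + 2*l/(-533 + Z))/(2*Z))
(2684953 - 1168920)*(E(-1096, 1397) - 4320548) = (2684953 - 1168920)*((1/2)*(533533 - 10*(-1096)**2 + 2*1397 + 4329*(-1096))/(-1096*(-533 - 1096)) - 4320548) = 1516033*((1/2)*(-1/1096)*(533533 - 10*1201216 + 2794 - 4744584)/(-1629) - 4320548) = 1516033*((1/2)*(-1/1096)*(-1/1629)*(533533 - 12012160 + 2794 - 4744584) - 4320548) = 1516033*((1/2)*(-1/1096)*(-1/1629)*(-16220417) - 4320548) = 1516033*(-16220417/3570768 - 4320548) = 1516033*(-15427690761281/3570768) = -23388888307897118273/3570768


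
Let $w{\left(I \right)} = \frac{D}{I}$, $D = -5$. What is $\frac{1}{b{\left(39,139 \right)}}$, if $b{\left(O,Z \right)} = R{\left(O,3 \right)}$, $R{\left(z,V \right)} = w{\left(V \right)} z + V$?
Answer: $- \frac{1}{62} \approx -0.016129$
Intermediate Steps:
$w{\left(I \right)} = - \frac{5}{I}$
$R{\left(z,V \right)} = V - \frac{5 z}{V}$ ($R{\left(z,V \right)} = - \frac{5}{V} z + V = - \frac{5 z}{V} + V = V - \frac{5 z}{V}$)
$b{\left(O,Z \right)} = 3 - \frac{5 O}{3}$
$\frac{1}{b{\left(39,139 \right)}} = \frac{1}{3 - 65} = \frac{1}{-62} = - \frac{1}{62}$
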